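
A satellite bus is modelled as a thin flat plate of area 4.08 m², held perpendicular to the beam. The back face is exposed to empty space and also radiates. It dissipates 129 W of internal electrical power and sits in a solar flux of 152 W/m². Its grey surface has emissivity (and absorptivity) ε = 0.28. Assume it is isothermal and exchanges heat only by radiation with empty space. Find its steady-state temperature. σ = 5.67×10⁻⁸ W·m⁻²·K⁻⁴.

At steady state, absorbed solar power + internal power = radiated power.
Absorbed: α·S·A_cross = 0.28·152·4.080 = 173.6 W (cross-section A).
Total input = 173.6 + 129 = 302.6 W.
Radiated: εσ·A_surf·T⁴ with A_surf = 2A = 8.160 m².
T⁴ = 302.6/(0.28·5.67×10⁻⁸·8.160) = 2.336×10⁹ K⁴.

T ≈ 220 K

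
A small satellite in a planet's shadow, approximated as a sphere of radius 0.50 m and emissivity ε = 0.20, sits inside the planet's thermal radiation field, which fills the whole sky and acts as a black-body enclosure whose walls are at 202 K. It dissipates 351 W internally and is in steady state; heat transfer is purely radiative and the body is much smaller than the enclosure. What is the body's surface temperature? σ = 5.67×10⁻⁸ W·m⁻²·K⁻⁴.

For a small grey body in a large enclosure, net radiated power = εσA(T⁴ − T_w⁴).
Steady state: P = εσA(T⁴ − T_w⁴) with A = 4πr² = 3.142 m².
T⁴ = P/(εσA) + T_w⁴ = 351/(0.20·5.67×10⁻⁸·3.142) + (202)⁴
    = 9.852×10⁹ + 1.665×10⁹ = 1.152×10¹⁰ K⁴.

T ≈ 328 K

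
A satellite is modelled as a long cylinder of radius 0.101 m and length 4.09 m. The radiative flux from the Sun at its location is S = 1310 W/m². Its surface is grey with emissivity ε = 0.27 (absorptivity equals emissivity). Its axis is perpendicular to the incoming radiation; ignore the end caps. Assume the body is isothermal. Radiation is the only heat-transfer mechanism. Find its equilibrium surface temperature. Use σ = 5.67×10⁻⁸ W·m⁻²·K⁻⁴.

T ≈ 293 K

At equilibrium, absorbed power = emitted power.
Absorbing cross-section = 2rL = 0.8262 m²; emitting surface = 2πrL = 2.596 m² (ratio π).
εS·A_cross = εσ·A_surf·T⁴  ⇒  T⁴ = S/(πσ)   (ε cancels).
T⁴ = 1310/(π·5.67×10⁻⁸) = 7.354×10⁹ K⁴.
T = (7.354×10⁹)^(1/4).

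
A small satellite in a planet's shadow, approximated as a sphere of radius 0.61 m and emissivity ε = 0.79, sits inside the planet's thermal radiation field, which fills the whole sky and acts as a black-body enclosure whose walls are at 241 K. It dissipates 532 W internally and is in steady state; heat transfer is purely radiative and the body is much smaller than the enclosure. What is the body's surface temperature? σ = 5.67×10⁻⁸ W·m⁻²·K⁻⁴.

T ≈ 277 K

For a small grey body in a large enclosure, net radiated power = εσA(T⁴ − T_w⁴).
Steady state: P = εσA(T⁴ − T_w⁴) with A = 4πr² = 4.676 m².
T⁴ = P/(εσA) + T_w⁴ = 532/(0.79·5.67×10⁻⁸·4.676) + (241)⁴
    = 2.540×10⁹ + 3.373×10⁹ = 5.913×10⁹ K⁴.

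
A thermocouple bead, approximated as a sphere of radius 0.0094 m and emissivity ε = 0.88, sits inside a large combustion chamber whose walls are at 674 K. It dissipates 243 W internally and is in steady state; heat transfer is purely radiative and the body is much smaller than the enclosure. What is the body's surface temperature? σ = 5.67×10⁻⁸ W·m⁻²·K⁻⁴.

T ≈ 1460 K

For a small grey body in a large enclosure, net radiated power = εσA(T⁴ − T_w⁴).
Steady state: P = εσA(T⁴ − T_w⁴) with A = 4πr² = 0.001110 m².
T⁴ = P/(εσA) + T_w⁴ = 243/(0.88·5.67×10⁻⁸·0.001110) + (674)⁴
    = 4.386×10¹² + 2.064×10¹¹ = 4.592×10¹² K⁴.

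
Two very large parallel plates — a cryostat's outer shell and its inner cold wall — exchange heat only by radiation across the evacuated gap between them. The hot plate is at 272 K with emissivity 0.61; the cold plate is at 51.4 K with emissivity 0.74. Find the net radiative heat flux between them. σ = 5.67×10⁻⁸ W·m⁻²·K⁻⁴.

For two infinite grey parallel plates, q = σ(T₁⁴ − T₂⁴)/(1/ε₁ + 1/ε₂ − 1).
T₁⁴ − T₂⁴ = 5.474×10⁹ − 6.980×10⁶ = 5.467×10⁹ K⁴.
1/ε₁ + 1/ε₂ − 1 = 1.639 + 1.351 − 1 = 1.991.
q = 5.67×10⁻⁸ × 5.467×10⁹ / 1.991.

q ≈ 156 W/m²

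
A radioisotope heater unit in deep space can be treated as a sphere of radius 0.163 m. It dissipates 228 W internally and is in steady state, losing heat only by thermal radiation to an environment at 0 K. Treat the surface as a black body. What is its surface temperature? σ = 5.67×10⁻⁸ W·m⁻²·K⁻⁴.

Steady state: internal power = radiated power, P = εσA T⁴.
Radiating area A = 4πr² = 0.3339 m².
T⁴ = P/(εσA) = 228/(1.0·5.67×10⁻⁸·0.3339) = 1.204×10¹⁰ K⁴.
T = (1.204×10¹⁰)^(1/4).

T ≈ 331 K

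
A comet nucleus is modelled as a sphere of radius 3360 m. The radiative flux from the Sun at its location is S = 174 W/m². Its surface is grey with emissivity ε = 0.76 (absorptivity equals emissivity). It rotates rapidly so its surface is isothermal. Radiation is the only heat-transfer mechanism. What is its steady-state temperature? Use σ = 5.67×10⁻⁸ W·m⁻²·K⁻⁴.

At equilibrium, absorbed power = emitted power.
Absorbing cross-section = πr² = 3.547×10⁷ m²; emitting surface = 4πr² = 1.419×10⁸ m² (ratio 4).
εS·A_cross = εσ·A_surf·T⁴  ⇒  T⁴ = S/(4σ)   (ε cancels).
T⁴ = 174/(4·5.67×10⁻⁸) = 7.672×10⁸ K⁴.
T = (7.672×10⁸)^(1/4).

T ≈ 166 K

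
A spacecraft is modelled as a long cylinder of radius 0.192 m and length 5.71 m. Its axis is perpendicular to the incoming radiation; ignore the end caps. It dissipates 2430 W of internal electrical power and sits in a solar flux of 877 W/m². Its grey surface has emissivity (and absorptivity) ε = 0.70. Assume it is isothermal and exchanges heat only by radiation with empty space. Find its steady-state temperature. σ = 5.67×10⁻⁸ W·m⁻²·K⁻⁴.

At steady state, absorbed solar power + internal power = radiated power.
Absorbed: α·S·A_cross = 0.70·877·2.193 = 1346 W (cross-section 2rL).
Total input = 1346 + 2430 = 3776 W.
Radiated: εσ·A_surf·T⁴ with A_surf = 2πrL = 6.888 m².
T⁴ = 3776/(0.70·5.67×10⁻⁸·6.888) = 1.381×10¹⁰ K⁴.

T ≈ 343 K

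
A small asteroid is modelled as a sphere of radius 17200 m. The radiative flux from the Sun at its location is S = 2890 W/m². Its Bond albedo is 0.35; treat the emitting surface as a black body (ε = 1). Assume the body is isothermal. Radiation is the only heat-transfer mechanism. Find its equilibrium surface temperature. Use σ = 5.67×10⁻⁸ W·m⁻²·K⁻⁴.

T ≈ 302 K

At equilibrium, absorbed power = emitted power.
Absorbing cross-section = πr² = 9.294×10⁸ m²; emitting surface = 4πr² = 3.718×10⁹ m² (ratio 4).
(1−a)S·A_cross = εσ·A_surf·T⁴  ⇒  T⁴ = (1−a)S/(4σ).
T⁴ = 0.650·2890/(4·5.67×10⁻⁸) = 8.283×10⁹ K⁴.
T = (8.283×10⁹)^(1/4).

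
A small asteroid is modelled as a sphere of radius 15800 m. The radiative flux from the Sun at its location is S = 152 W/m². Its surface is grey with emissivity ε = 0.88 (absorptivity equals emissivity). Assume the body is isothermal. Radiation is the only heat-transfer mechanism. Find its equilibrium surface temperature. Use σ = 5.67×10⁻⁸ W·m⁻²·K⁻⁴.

At equilibrium, absorbed power = emitted power.
Absorbing cross-section = πr² = 7.843×10⁸ m²; emitting surface = 4πr² = 3.137×10⁹ m² (ratio 4).
εS·A_cross = εσ·A_surf·T⁴  ⇒  T⁴ = S/(4σ)   (ε cancels).
T⁴ = 152/(4·5.67×10⁻⁸) = 6.702×10⁸ K⁴.
T = (6.702×10⁸)^(1/4).

T ≈ 161 K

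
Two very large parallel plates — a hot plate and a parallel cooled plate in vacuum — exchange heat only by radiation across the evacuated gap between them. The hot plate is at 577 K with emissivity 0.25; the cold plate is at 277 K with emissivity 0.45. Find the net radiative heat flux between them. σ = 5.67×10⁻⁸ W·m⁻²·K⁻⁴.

q ≈ 1140 W/m²

For two infinite grey parallel plates, q = σ(T₁⁴ − T₂⁴)/(1/ε₁ + 1/ε₂ − 1).
T₁⁴ − T₂⁴ = 1.108×10¹¹ − 5.887×10⁹ = 1.050×10¹¹ K⁴.
1/ε₁ + 1/ε₂ − 1 = 4.000 + 2.222 − 1 = 5.222.
q = 5.67×10⁻⁸ × 1.050×10¹¹ / 5.222.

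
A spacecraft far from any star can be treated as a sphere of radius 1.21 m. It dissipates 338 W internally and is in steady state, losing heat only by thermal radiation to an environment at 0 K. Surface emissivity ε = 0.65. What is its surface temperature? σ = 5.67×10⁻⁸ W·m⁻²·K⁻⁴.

T ≈ 149 K

Steady state: internal power = radiated power, P = εσA T⁴.
Radiating area A = 4πr² = 18.40 m².
T⁴ = P/(εσA) = 338/(0.65·5.67×10⁻⁸·18.40) = 4.985×10⁸ K⁴.
T = (4.985×10⁸)^(1/4).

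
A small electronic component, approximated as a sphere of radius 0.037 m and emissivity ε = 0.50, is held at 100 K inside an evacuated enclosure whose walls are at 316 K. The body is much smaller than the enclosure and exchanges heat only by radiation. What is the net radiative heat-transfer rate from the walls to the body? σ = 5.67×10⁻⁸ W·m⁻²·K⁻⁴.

P_net ≈ 4.81 W

For a small grey body in a large enclosure: P_net = εσA(T_body⁴ − T_wall⁴).
A = 4πr² = 0.01720 m²; T_body⁴ − T_wall⁴ = 1.000×10⁸ − 9.971×10⁹ = -9.871×10⁹ K⁴.
|P_net| = 0.50·5.67×10⁻⁸·0.01720·9.871×10⁹.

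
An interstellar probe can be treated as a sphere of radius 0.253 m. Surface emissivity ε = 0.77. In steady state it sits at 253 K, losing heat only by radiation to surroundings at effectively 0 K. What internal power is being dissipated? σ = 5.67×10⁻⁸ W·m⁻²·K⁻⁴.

P ≈ 144 W

Steady state: P = εσA T⁴.
A = 4πr² = 0.8044 m²; T⁴ = (253)⁴ = 4.097×10⁹ K⁴.
P = 0.77 × 5.67×10⁻⁸ × 0.8044 × 4.097×10⁹.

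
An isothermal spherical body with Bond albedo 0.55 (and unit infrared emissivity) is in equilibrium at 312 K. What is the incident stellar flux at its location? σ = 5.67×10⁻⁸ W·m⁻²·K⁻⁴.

S ≈ 4780 W/m²

(1−a)S·πr² = σ·4πr²·T⁴ ⇒ S = 4σT⁴/(1−a).
S = 4·5.67×10⁻⁸·9.476×10⁹/0.450.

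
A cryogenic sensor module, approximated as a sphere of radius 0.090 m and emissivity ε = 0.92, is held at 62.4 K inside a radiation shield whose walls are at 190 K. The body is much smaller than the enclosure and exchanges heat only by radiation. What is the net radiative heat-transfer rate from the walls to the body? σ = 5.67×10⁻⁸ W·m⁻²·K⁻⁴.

P_net ≈ 6.84 W

For a small grey body in a large enclosure: P_net = εσA(T_body⁴ − T_wall⁴).
A = 4πr² = 0.1018 m²; T_body⁴ − T_wall⁴ = 1.516×10⁷ − 1.303×10⁹ = -1.288×10⁹ K⁴.
|P_net| = 0.92·5.67×10⁻⁸·0.1018·1.288×10⁹.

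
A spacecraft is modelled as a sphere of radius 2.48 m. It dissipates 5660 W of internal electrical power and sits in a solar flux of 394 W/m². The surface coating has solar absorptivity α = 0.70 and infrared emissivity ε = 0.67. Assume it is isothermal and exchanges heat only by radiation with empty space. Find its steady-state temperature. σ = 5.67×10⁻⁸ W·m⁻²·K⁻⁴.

T ≈ 247 K

At steady state, absorbed solar power + internal power = radiated power.
Absorbed: α·S·A_cross = 0.70·394·19.32 = 5329 W (cross-section πr²).
Total input = 5329 + 5660 = 10990 W.
Radiated: εσ·A_surf·T⁴ with A_surf = 4πr² = 77.29 m².
T⁴ = 10990/(0.67·5.67×10⁻⁸·77.29) = 3.743×10⁹ K⁴.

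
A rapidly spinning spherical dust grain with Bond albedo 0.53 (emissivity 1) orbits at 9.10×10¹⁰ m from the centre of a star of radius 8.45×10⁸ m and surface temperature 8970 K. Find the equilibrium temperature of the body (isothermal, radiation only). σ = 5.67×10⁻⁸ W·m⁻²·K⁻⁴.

The star's surface emits σT_*⁴; at distance d the flux is S = σT_*⁴(R_*/d)².
S = 5.67×10⁻⁸·(8970)⁴·(8.45×10⁸/9.10×10¹⁰)² = 31650 W/m².
For an isothermal sphere T⁴ = (1−a)S/(4σ) = 6.559×10¹⁰ K⁴.

T ≈ 506 K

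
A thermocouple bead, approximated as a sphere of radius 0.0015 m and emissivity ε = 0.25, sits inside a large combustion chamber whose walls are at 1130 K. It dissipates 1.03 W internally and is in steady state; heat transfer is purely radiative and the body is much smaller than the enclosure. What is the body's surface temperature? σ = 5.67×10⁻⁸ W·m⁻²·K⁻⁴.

T ≈ 1430 K

For a small grey body in a large enclosure, net radiated power = εσA(T⁴ − T_w⁴).
Steady state: P = εσA(T⁴ − T_w⁴) with A = 4πr² = 2.827×10⁻⁵ m².
T⁴ = P/(εσA) + T_w⁴ = 1.03/(0.25·5.67×10⁻⁸·2.827×10⁻⁵) + (1130)⁴
    = 2.570×10¹² + 1.630×10¹² = 4.200×10¹² K⁴.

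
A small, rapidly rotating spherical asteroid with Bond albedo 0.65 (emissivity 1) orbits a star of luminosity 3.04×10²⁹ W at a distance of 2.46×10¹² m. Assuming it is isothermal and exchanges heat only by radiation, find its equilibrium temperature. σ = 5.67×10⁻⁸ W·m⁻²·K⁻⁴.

T ≈ 280 K

First find the stellar flux at distance d: S = L/(4πd²) = 3.04×10²⁹/(4π·(2.46×10¹²)²) = 3998 W/m².
For an isothermal sphere, absorbed (1−a)S·πr² = emitted σ·4πr²·T⁴, so T⁴ = (1−a)S/(4σ).
T⁴ = 0.350·3998/(4·5.67×10⁻⁸) = 6.169×10⁹ K⁴.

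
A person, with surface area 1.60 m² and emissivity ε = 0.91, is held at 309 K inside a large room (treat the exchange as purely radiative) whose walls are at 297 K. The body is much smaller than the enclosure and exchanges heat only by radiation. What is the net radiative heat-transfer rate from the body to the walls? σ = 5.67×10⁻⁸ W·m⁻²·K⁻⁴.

For a small grey body in a large enclosure: P_net = εσA(T_body⁴ − T_wall⁴).
A = 1.60 m²; T_body⁴ − T_wall⁴ = 9.117×10⁹ − 7.781×10⁹ = 1.336×10⁹ K⁴.
|P_net| = 0.91·5.67×10⁻⁸·1.600·1.336×10⁹.

P_net ≈ 110 W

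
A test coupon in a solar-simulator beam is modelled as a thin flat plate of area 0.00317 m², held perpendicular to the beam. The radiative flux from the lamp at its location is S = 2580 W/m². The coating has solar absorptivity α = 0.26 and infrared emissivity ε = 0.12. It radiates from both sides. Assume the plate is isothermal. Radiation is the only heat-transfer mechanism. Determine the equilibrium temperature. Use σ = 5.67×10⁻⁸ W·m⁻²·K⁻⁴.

At equilibrium, absorbed power = emitted power.
Absorbing cross-section = A = 0.003170 m²; emitting surface = 2A = 0.006340 m² (ratio 2).
αS·A_cross = εσ·A_surf·T⁴  ⇒  T⁴ = αS/(ε·2σ).
T⁴ = 0.260·2580/(0.12·2·5.67×10⁻⁸) = 4.929×10¹⁰ K⁴.
T = (4.929×10¹⁰)^(1/4).

T ≈ 471 K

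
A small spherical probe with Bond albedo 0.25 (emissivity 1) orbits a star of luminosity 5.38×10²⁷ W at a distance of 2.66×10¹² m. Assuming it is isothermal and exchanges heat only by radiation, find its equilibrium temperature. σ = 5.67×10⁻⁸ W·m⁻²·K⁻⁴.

First find the stellar flux at distance d: S = L/(4πd²) = 5.38×10²⁷/(4π·(2.66×10¹²)²) = 60.51 W/m².
For an isothermal sphere, absorbed (1−a)S·πr² = emitted σ·4πr²·T⁴, so T⁴ = (1−a)S/(4σ).
T⁴ = 0.750·60.51/(4·5.67×10⁻⁸) = 2.001×10⁸ K⁴.

T ≈ 119 K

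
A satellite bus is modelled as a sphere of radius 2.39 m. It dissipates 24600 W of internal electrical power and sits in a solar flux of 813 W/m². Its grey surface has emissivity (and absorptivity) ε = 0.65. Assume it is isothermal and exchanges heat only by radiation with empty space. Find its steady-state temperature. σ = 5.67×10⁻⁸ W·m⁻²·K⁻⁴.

T ≈ 337 K

At steady state, absorbed solar power + internal power = radiated power.
Absorbed: α·S·A_cross = 0.65·813·17.95 = 9483 W (cross-section πr²).
Total input = 9483 + 24600 = 34080 W.
Radiated: εσ·A_surf·T⁴ with A_surf = 4πr² = 71.78 m².
T⁴ = 34080/(0.65·5.67×10⁻⁸·71.78) = 1.288×10¹⁰ K⁴.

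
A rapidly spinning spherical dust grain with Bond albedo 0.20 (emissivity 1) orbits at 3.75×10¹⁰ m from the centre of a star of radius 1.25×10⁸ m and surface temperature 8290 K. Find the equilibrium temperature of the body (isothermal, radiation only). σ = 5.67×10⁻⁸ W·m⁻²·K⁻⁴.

T ≈ 320 K

The star's surface emits σT_*⁴; at distance d the flux is S = σT_*⁴(R_*/d)².
S = 5.67×10⁻⁸·(8290)⁴·(1.25×10⁸/3.75×10¹⁰)² = 2975 W/m².
For an isothermal sphere T⁴ = (1−a)S/(4σ) = 1.050×10¹⁰ K⁴.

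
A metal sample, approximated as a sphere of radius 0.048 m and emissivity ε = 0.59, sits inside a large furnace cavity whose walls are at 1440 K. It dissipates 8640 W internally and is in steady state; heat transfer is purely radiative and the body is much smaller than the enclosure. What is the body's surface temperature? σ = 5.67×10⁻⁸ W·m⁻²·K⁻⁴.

For a small grey body in a large enclosure, net radiated power = εσA(T⁴ − T_w⁴).
Steady state: P = εσA(T⁴ − T_w⁴) with A = 4πr² = 0.02895 m².
T⁴ = P/(εσA) + T_w⁴ = 8640/(0.59·5.67×10⁻⁸·0.02895) + (1440)⁴
    = 8.920×10¹² + 4.300×10¹² = 1.322×10¹³ K⁴.

T ≈ 1910 K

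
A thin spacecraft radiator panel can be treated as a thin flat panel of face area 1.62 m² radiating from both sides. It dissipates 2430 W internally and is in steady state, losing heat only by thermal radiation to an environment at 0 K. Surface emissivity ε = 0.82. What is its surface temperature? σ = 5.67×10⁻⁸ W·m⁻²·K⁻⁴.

Steady state: internal power = radiated power, P = εσA T⁴.
Radiating area A = 2·1.62 = 3.240 m².
T⁴ = P/(εσA) = 2430/(0.82·5.67×10⁻⁸·3.240) = 1.613×10¹⁰ K⁴.
T = (1.613×10¹⁰)^(1/4).

T ≈ 356 K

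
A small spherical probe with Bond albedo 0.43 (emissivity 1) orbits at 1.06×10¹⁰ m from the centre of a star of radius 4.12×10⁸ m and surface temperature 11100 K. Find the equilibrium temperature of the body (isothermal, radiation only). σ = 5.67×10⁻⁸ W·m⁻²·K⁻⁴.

The star's surface emits σT_*⁴; at distance d the flux is S = σT_*⁴(R_*/d)².
S = 5.67×10⁻⁸·(11100)⁴·(4.12×10⁸/1.06×10¹⁰)² = 1.300×10⁶ W/m².
For an isothermal sphere T⁴ = (1−a)S/(4σ) = 3.268×10¹² K⁴.

T ≈ 1340 K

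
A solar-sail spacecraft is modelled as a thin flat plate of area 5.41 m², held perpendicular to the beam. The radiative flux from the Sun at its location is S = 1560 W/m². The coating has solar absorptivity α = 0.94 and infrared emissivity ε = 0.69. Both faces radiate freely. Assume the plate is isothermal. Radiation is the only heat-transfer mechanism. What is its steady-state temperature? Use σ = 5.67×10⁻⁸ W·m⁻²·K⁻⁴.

T ≈ 370 K

At equilibrium, absorbed power = emitted power.
Absorbing cross-section = A = 5.410 m²; emitting surface = 2A = 10.82 m² (ratio 2).
αS·A_cross = εσ·A_surf·T⁴  ⇒  T⁴ = αS/(ε·2σ).
T⁴ = 0.940·1560/(0.69·2·5.67×10⁻⁸) = 1.874×10¹⁰ K⁴.
T = (1.874×10¹⁰)^(1/4).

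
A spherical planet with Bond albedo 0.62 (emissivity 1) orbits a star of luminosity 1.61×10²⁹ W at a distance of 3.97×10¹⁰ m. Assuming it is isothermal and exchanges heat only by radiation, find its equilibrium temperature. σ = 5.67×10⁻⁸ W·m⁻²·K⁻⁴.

T ≈ 1920 K

First find the stellar flux at distance d: S = L/(4πd²) = 1.61×10²⁹/(4π·(3.97×10¹⁰)²) = 8.129×10⁶ W/m².
For an isothermal sphere, absorbed (1−a)S·πr² = emitted σ·4πr²·T⁴, so T⁴ = (1−a)S/(4σ).
T⁴ = 0.380·8.129×10⁶/(4·5.67×10⁻⁸) = 1.362×10¹³ K⁴.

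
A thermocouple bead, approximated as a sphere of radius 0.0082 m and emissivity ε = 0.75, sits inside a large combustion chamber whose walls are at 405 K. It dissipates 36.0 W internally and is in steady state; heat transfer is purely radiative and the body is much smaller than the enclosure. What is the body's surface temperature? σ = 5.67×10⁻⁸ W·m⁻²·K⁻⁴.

T ≈ 1010 K

For a small grey body in a large enclosure, net radiated power = εσA(T⁴ − T_w⁴).
Steady state: P = εσA(T⁴ − T_w⁴) with A = 4πr² = 8.450×10⁻⁴ m².
T⁴ = P/(εσA) + T_w⁴ = 36.0/(0.75·5.67×10⁻⁸·8.450×10⁻⁴) + (405)⁴
    = 1.002×10¹² + 2.690×10¹⁰ = 1.029×10¹² K⁴.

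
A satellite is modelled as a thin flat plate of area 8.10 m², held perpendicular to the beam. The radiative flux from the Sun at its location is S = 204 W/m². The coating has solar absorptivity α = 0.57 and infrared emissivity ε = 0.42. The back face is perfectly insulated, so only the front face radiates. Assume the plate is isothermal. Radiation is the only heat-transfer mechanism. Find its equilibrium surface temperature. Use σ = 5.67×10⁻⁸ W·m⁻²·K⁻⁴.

T ≈ 264 K

At equilibrium, absorbed power = emitted power.
Absorbing cross-section = A = 8.100 m²; emitting surface = A = 8.100 m² (ratio 1).
αS·A_cross = εσ·A_surf·T⁴  ⇒  T⁴ = αS/(ε·1σ).
T⁴ = 0.570·204/(0.42·1·5.67×10⁻⁸) = 4.883×10⁹ K⁴.
T = (4.883×10⁹)^(1/4).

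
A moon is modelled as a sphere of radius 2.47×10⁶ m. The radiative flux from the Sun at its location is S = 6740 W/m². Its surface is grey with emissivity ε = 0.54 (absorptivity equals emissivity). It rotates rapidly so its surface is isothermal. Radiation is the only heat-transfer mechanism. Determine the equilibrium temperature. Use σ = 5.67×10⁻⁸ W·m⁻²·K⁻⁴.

At equilibrium, absorbed power = emitted power.
Absorbing cross-section = πr² = 1.917×10¹³ m²; emitting surface = 4πr² = 7.667×10¹³ m² (ratio 4).
εS·A_cross = εσ·A_surf·T⁴  ⇒  T⁴ = S/(4σ)   (ε cancels).
T⁴ = 6740/(4·5.67×10⁻⁸) = 2.972×10¹⁰ K⁴.
T = (2.972×10¹⁰)^(1/4).

T ≈ 415 K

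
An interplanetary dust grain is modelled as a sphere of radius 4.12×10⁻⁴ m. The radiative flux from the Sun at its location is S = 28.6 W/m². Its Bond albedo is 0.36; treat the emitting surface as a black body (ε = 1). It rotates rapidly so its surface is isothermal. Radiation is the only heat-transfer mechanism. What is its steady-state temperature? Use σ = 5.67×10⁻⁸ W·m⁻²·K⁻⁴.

At equilibrium, absorbed power = emitted power.
Absorbing cross-section = πr² = 5.333×10⁻⁷ m²; emitting surface = 4πr² = 2.133×10⁻⁶ m² (ratio 4).
(1−a)S·A_cross = εσ·A_surf·T⁴  ⇒  T⁴ = (1−a)S/(4σ).
T⁴ = 0.640·28.6/(4·5.67×10⁻⁸) = 8.071×10⁷ K⁴.
T = (8.071×10⁷)^(1/4).

T ≈ 94.8 K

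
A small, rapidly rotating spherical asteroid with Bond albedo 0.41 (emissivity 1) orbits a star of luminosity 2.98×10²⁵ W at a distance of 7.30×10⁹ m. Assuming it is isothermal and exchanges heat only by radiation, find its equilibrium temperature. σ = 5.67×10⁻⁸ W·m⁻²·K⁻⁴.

T ≈ 583 K

First find the stellar flux at distance d: S = L/(4πd²) = 2.98×10²⁵/(4π·(7.30×10⁹)²) = 44500 W/m².
For an isothermal sphere, absorbed (1−a)S·πr² = emitted σ·4πr²·T⁴, so T⁴ = (1−a)S/(4σ).
T⁴ = 0.590·44500/(4·5.67×10⁻⁸) = 1.158×10¹¹ K⁴.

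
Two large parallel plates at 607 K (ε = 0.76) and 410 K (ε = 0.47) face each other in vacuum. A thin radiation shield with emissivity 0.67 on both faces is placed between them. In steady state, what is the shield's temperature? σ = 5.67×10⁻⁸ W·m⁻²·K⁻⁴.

In steady state the net flux on the hot side equals that on the cold side.
σ(T₁⁴−T_s⁴)/D₁ = σ(T_s⁴−T₂⁴)/D₂, with D₁ = 1/ε₁+1/ε_s−1 = 1.808, D₂ = 1/ε_s+1/ε₂−1 = 2.620.
Solve for T_s⁴: T_s⁴ = (D₂·T₁⁴ + D₁·T₂⁴)/(D₁+D₂) = 9.186×10¹⁰ K⁴.

T_s ≈ 551 K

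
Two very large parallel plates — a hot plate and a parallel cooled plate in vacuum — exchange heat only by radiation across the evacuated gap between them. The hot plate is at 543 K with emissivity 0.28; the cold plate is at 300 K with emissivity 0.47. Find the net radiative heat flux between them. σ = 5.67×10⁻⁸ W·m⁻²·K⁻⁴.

q ≈ 951 W/m²

For two infinite grey parallel plates, q = σ(T₁⁴ − T₂⁴)/(1/ε₁ + 1/ε₂ − 1).
T₁⁴ − T₂⁴ = 8.694×10¹⁰ − 8.100×10⁹ = 7.884×10¹⁰ K⁴.
1/ε₁ + 1/ε₂ − 1 = 3.571 + 2.128 − 1 = 4.699.
q = 5.67×10⁻⁸ × 7.884×10¹⁰ / 4.699.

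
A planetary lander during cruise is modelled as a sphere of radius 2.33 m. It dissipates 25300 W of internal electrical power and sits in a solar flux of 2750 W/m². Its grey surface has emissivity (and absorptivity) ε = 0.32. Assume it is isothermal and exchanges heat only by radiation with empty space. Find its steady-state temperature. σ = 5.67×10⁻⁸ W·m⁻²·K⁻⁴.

T ≈ 425 K

At steady state, absorbed solar power + internal power = radiated power.
Absorbed: α·S·A_cross = 0.32·2750·17.06 = 15010 W (cross-section πr²).
Total input = 15010 + 25300 = 40310 W.
Radiated: εσ·A_surf·T⁴ with A_surf = 4πr² = 68.22 m².
T⁴ = 40310/(0.32·5.67×10⁻⁸·68.22) = 3.256×10¹⁰ K⁴.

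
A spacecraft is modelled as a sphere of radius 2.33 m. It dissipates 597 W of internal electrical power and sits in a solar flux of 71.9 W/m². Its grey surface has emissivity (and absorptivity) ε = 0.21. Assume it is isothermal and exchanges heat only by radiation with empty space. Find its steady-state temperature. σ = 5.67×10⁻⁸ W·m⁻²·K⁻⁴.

At steady state, absorbed solar power + internal power = radiated power.
Absorbed: α·S·A_cross = 0.21·71.9·17.06 = 257.5 W (cross-section πr²).
Total input = 257.5 + 597 = 854.5 W.
Radiated: εσ·A_surf·T⁴ with A_surf = 4πr² = 68.22 m².
T⁴ = 854.5/(0.21·5.67×10⁻⁸·68.22) = 1.052×10⁹ K⁴.

T ≈ 180 K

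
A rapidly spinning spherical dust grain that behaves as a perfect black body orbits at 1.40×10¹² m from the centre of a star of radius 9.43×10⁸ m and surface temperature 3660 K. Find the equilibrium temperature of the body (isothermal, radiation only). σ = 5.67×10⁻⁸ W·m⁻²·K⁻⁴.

The star's surface emits σT_*⁴; at distance d the flux is S = σT_*⁴(R_*/d)².
S = 5.67×10⁻⁸·(3660)⁴·(9.43×10⁸/1.40×10¹²)² = 4.616 W/m².
For an isothermal sphere T⁴ = (1−a)S/(4σ) = 2.035×10⁷ K⁴.

T ≈ 67.2 K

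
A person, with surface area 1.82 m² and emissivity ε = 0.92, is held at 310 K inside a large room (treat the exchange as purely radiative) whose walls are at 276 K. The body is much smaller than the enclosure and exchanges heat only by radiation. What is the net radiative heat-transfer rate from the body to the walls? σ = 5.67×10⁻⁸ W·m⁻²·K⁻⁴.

P_net ≈ 326 W

For a small grey body in a large enclosure: P_net = εσA(T_body⁴ − T_wall⁴).
A = 1.82 m²; T_body⁴ − T_wall⁴ = 9.235×10⁹ − 5.803×10⁹ = 3.432×10⁹ K⁴.
|P_net| = 0.92·5.67×10⁻⁸·1.820·3.432×10⁹.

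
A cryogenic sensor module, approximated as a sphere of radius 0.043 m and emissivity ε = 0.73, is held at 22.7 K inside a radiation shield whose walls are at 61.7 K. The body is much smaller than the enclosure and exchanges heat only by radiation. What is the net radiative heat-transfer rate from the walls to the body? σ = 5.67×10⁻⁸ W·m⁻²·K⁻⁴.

For a small grey body in a large enclosure: P_net = εσA(T_body⁴ − T_wall⁴).
A = 4πr² = 0.02324 m²; T_body⁴ − T_wall⁴ = 2.655×10⁵ − 1.449×10⁷ = -1.423×10⁷ K⁴.
|P_net| = 0.73·5.67×10⁻⁸·0.02324·1.423×10⁷.

P_net ≈ 0.0137 W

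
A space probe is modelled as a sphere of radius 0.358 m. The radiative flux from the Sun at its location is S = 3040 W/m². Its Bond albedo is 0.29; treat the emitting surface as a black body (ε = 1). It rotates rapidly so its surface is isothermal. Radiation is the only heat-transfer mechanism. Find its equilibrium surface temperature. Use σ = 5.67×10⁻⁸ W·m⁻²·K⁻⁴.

T ≈ 312 K

At equilibrium, absorbed power = emitted power.
Absorbing cross-section = πr² = 0.4026 m²; emitting surface = 4πr² = 1.611 m² (ratio 4).
(1−a)S·A_cross = εσ·A_surf·T⁴  ⇒  T⁴ = (1−a)S/(4σ).
T⁴ = 0.710·3040/(4·5.67×10⁻⁸) = 9.517×10⁹ K⁴.
T = (9.517×10⁹)^(1/4).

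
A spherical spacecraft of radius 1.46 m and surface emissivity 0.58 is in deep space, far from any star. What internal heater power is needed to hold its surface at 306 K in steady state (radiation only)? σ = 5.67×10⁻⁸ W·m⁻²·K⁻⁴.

P ≈ 7720 W

P = εσ·4πr²·T⁴.
4πr² = 26.79 m²; T⁴ = 8.768×10⁹ K⁴.
P = 0.58·5.67×10⁻⁸·26.79·8.768×10⁹.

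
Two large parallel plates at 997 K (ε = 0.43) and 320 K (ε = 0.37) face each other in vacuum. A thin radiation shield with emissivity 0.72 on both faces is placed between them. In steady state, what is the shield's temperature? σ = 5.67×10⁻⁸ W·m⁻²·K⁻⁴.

T_s ≈ 854 K

In steady state the net flux on the hot side equals that on the cold side.
σ(T₁⁴−T_s⁴)/D₁ = σ(T_s⁴−T₂⁴)/D₂, with D₁ = 1/ε₁+1/ε_s−1 = 2.714, D₂ = 1/ε_s+1/ε₂−1 = 3.092.
Solve for T_s⁴: T_s⁴ = (D₂·T₁⁴ + D₁·T₂⁴)/(D₁+D₂) = 5.310×10¹¹ K⁴.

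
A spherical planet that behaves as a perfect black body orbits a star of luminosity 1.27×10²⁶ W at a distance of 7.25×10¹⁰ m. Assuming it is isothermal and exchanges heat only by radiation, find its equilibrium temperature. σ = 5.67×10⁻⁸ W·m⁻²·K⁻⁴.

First find the stellar flux at distance d: S = L/(4πd²) = 1.27×10²⁶/(4π·(7.25×10¹⁰)²) = 1923 W/m².
For an isothermal sphere, absorbed (1−a)S·πr² = emitted σ·4πr²·T⁴, so T⁴ = (1−a)S/(4σ).
T⁴ = 1.00·1923/(4·5.67×10⁻⁸) = 8.478×10⁹ K⁴.

T ≈ 303 K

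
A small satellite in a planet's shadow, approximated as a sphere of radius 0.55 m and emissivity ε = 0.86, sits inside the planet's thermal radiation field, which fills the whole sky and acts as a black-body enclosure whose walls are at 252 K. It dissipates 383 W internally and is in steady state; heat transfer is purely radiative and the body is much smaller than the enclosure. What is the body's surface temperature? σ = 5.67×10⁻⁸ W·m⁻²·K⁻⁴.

T ≈ 279 K

For a small grey body in a large enclosure, net radiated power = εσA(T⁴ − T_w⁴).
Steady state: P = εσA(T⁴ − T_w⁴) with A = 4πr² = 3.801 m².
T⁴ = P/(εσA) + T_w⁴ = 383/(0.86·5.67×10⁻⁸·3.801) + (252)⁴
    = 2.066×10⁹ + 4.033×10⁹ = 6.099×10⁹ K⁴.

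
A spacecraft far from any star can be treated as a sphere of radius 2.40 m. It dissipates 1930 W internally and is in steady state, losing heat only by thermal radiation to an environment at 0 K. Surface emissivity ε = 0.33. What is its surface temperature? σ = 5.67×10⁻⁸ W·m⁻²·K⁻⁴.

T ≈ 194 K

Steady state: internal power = radiated power, P = εσA T⁴.
Radiating area A = 4πr² = 72.38 m².
T⁴ = P/(εσA) = 1930/(0.33·5.67×10⁻⁸·72.38) = 1.425×10⁹ K⁴.
T = (1.425×10⁹)^(1/4).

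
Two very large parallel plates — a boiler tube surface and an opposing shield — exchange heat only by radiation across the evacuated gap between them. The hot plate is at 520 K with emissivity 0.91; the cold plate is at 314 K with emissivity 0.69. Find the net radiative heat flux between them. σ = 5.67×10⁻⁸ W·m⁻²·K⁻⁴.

q ≈ 2320 W/m²

For two infinite grey parallel plates, q = σ(T₁⁴ − T₂⁴)/(1/ε₁ + 1/ε₂ − 1).
T₁⁴ − T₂⁴ = 7.312×10¹⁰ − 9.721×10⁹ = 6.339×10¹⁰ K⁴.
1/ε₁ + 1/ε₂ − 1 = 1.099 + 1.449 − 1 = 1.548.
q = 5.67×10⁻⁸ × 6.339×10¹⁰ / 1.548.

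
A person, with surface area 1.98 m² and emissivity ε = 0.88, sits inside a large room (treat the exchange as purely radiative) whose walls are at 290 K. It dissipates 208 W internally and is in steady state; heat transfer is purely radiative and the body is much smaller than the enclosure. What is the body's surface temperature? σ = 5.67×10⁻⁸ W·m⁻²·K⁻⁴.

T ≈ 310 K

For a small grey body in a large enclosure, net radiated power = εσA(T⁴ − T_w⁴).
Steady state: P = εσA(T⁴ − T_w⁴) with A = 1.98 m².
T⁴ = P/(εσA) + T_w⁴ = 208/(0.88·5.67×10⁻⁸·1.980) + (290)⁴
    = 2.105×10⁹ + 7.073×10⁹ = 9.178×10⁹ K⁴.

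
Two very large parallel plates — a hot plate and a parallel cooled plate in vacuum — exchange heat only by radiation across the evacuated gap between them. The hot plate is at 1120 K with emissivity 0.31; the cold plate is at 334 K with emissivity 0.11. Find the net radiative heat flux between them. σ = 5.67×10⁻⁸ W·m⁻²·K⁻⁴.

q ≈ 7820 W/m²

For two infinite grey parallel plates, q = σ(T₁⁴ − T₂⁴)/(1/ε₁ + 1/ε₂ − 1).
T₁⁴ − T₂⁴ = 1.574×10¹² − 1.244×10¹⁰ = 1.561×10¹² K⁴.
1/ε₁ + 1/ε₂ − 1 = 3.226 + 9.091 − 1 = 11.32.
q = 5.67×10⁻⁸ × 1.561×10¹² / 11.32.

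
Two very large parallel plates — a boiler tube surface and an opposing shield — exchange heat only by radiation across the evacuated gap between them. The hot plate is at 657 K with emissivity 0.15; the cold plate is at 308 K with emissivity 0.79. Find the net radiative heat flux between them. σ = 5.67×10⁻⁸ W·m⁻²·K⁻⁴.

For two infinite grey parallel plates, q = σ(T₁⁴ − T₂⁴)/(1/ε₁ + 1/ε₂ − 1).
T₁⁴ − T₂⁴ = 1.863×10¹¹ − 8.999×10⁹ = 1.773×10¹¹ K⁴.
1/ε₁ + 1/ε₂ − 1 = 6.667 + 1.266 − 1 = 6.932.
q = 5.67×10⁻⁸ × 1.773×10¹¹ / 6.932.

q ≈ 1450 W/m²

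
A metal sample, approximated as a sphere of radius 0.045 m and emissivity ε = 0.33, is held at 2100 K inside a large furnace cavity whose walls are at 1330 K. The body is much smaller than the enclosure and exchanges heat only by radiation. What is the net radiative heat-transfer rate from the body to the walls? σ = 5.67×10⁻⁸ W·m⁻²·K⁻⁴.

P_net ≈ 7770 W

For a small grey body in a large enclosure: P_net = εσA(T_body⁴ − T_wall⁴).
A = 4πr² = 0.02545 m²; T_body⁴ − T_wall⁴ = 1.945×10¹³ − 3.129×10¹² = 1.632×10¹³ K⁴.
|P_net| = 0.33·5.67×10⁻⁸·0.02545·1.632×10¹³.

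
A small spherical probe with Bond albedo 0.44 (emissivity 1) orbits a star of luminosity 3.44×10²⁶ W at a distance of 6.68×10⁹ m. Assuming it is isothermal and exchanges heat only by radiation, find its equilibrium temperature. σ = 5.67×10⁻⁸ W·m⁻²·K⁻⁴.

T ≈ 1110 K

First find the stellar flux at distance d: S = L/(4πd²) = 3.44×10²⁶/(4π·(6.68×10⁹)²) = 6.135×10⁵ W/m².
For an isothermal sphere, absorbed (1−a)S·πr² = emitted σ·4πr²·T⁴, so T⁴ = (1−a)S/(4σ).
T⁴ = 0.560·6.135×10⁵/(4·5.67×10⁻⁸) = 1.515×10¹² K⁴.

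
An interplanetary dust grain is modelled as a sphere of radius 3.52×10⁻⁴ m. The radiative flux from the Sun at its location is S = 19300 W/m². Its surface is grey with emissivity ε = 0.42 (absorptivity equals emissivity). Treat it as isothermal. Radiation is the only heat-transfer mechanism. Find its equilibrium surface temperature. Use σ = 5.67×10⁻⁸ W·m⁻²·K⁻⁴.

T ≈ 540 K

At equilibrium, absorbed power = emitted power.
Absorbing cross-section = πr² = 3.893×10⁻⁷ m²; emitting surface = 4πr² = 1.557×10⁻⁶ m² (ratio 4).
εS·A_cross = εσ·A_surf·T⁴  ⇒  T⁴ = S/(4σ)   (ε cancels).
T⁴ = 19300/(4·5.67×10⁻⁸) = 8.510×10¹⁰ K⁴.
T = (8.510×10¹⁰)^(1/4).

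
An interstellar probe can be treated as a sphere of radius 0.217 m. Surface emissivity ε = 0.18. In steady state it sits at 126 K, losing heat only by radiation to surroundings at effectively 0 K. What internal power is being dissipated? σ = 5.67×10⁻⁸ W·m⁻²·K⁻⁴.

P ≈ 1.52 W

Steady state: P = εσA T⁴.
A = 4πr² = 0.5917 m²; T⁴ = (126)⁴ = 2.520×10⁸ K⁴.
P = 0.18 × 5.67×10⁻⁸ × 0.5917 × 2.520×10⁸.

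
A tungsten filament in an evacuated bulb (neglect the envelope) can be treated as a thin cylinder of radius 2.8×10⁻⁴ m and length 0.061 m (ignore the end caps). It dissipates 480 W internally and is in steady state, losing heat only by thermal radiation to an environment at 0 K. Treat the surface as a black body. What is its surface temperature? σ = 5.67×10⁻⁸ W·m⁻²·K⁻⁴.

Steady state: internal power = radiated power, P = εσA T⁴.
Radiating area A = 2πrL = 1.073×10⁻⁴ m².
T⁴ = P/(εσA) = 480/(1.0·5.67×10⁻⁸·1.073×10⁻⁴) = 7.888×10¹³ K⁴.
T = (7.888×10¹³)^(1/4).

T ≈ 2980 K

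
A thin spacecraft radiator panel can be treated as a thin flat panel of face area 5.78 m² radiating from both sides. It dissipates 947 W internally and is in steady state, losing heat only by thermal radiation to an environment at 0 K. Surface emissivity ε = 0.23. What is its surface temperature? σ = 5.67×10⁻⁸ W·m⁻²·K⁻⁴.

Steady state: internal power = radiated power, P = εσA T⁴.
Radiating area A = 2·5.78 = 11.56 m².
T⁴ = P/(εσA) = 947/(0.23·5.67×10⁻⁸·11.56) = 6.282×10⁹ K⁴.
T = (6.282×10⁹)^(1/4).

T ≈ 282 K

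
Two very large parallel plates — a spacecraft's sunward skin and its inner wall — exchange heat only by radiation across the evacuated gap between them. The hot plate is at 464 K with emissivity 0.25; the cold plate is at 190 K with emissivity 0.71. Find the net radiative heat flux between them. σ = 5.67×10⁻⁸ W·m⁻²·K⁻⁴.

For two infinite grey parallel plates, q = σ(T₁⁴ − T₂⁴)/(1/ε₁ + 1/ε₂ − 1).
T₁⁴ − T₂⁴ = 4.635×10¹⁰ − 1.303×10⁹ = 4.505×10¹⁰ K⁴.
1/ε₁ + 1/ε₂ − 1 = 4.000 + 1.408 − 1 = 4.408.
q = 5.67×10⁻⁸ × 4.505×10¹⁰ / 4.408.

q ≈ 579 W/m²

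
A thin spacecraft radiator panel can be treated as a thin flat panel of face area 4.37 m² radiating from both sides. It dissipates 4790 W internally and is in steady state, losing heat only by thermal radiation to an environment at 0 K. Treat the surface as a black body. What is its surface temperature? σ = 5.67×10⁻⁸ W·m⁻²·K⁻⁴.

Steady state: internal power = radiated power, P = εσA T⁴.
Radiating area A = 2·4.37 = 8.740 m².
T⁴ = P/(εσA) = 4790/(1.0·5.67×10⁻⁸·8.740) = 9.666×10⁹ K⁴.
T = (9.666×10⁹)^(1/4).

T ≈ 314 K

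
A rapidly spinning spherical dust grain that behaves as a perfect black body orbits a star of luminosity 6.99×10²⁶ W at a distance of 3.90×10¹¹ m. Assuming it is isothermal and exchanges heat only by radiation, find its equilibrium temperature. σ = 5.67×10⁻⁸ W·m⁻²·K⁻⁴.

T ≈ 200 K

First find the stellar flux at distance d: S = L/(4πd²) = 6.99×10²⁶/(4π·(3.90×10¹¹)²) = 365.7 W/m².
For an isothermal sphere, absorbed (1−a)S·πr² = emitted σ·4πr²·T⁴, so T⁴ = (1−a)S/(4σ).
T⁴ = 1.00·365.7/(4·5.67×10⁻⁸) = 1.612×10⁹ K⁴.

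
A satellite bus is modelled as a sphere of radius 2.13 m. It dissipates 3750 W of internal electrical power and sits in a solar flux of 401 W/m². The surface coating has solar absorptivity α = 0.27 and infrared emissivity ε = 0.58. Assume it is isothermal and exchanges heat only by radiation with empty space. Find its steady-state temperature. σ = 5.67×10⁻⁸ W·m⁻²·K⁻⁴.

T ≈ 231 K

At steady state, absorbed solar power + internal power = radiated power.
Absorbed: α·S·A_cross = 0.27·401·14.25 = 1543 W (cross-section πr²).
Total input = 1543 + 3750 = 5293 W.
Radiated: εσ·A_surf·T⁴ with A_surf = 4πr² = 57.01 m².
T⁴ = 5293/(0.58·5.67×10⁻⁸·57.01) = 2.823×10⁹ K⁴.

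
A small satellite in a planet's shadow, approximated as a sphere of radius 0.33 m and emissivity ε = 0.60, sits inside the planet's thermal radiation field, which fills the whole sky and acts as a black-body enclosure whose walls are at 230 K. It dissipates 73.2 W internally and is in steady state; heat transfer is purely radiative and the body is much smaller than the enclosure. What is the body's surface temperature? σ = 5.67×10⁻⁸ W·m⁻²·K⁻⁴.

For a small grey body in a large enclosure, net radiated power = εσA(T⁴ − T_w⁴).
Steady state: P = εσA(T⁴ − T_w⁴) with A = 4πr² = 1.368 m².
T⁴ = P/(εσA) + T_w⁴ = 73.2/(0.60·5.67×10⁻⁸·1.368) + (230)⁴
    = 1.572×10⁹ + 2.798×10⁹ = 4.371×10⁹ K⁴.

T ≈ 257 K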